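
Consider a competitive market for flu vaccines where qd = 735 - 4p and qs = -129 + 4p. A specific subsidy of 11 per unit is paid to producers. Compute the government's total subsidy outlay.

Pre-subsidy: 735 - 4p = -129 + 4p gives p* = 108, q* = 303.
With the subsidy, sellers receive ps = pb + 11 for each unit, where pb is the price buyers pay.
Supply in terms of pb becomes qs = -129 + 4(pb + 11) = -85 + 4pb. Setting this equal to demand: 735 - 4pb = -85 + 4pb, so pb = 102.5.
Sellers receive ps = 102.5 + 11 = 113.5; q' = 735 − 4·102.5 = 325.
Government outlay = subsidy × quantity = 11 × 325 = 3575.

Government cost = 3575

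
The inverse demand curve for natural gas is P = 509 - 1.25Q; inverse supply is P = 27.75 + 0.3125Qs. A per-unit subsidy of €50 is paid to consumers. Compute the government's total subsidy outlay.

Government cost = €17000

Pre-subsidy: 509 - 1.25Q = 27.75 + 0.3125Q gives Q* = 308 and P* = 124.
With the rebate, buyers effectively pay Pb = Ps − 50, where Ps is the price sellers receive.
On the curves, Pb = 509 - 1.25Q and Ps = 27.75 + 0.3125Q; the wedge Ps − Pb = 50 gives 27.75 + 0.3125Q − (509 - 1.25Q) = 50, so Q' = 340.
Then Pb = 509 − 1.25·340 = 84 and Ps = 27.75 + 0.3125·340 = 134.
Government outlay = subsidy × quantity = 50 × 340 = 17000.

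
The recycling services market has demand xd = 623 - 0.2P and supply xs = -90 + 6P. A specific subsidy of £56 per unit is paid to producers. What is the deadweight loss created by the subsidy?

Pre-subsidy: 623 - 0.2P = -90 + 6P gives P* = 115, x* = 600.
With the subsidy, sellers receive Ps = Pb + 56 for each unit, where Pb is the price buyers pay.
Supply in terms of Pb becomes xs = -90 + 6(Pb + 56) = 246 + 6Pb. Setting this equal to demand: 623 - 0.2Pb = 246 + 6Pb, so Pb = 1885/31.
Sellers receive Ps = 1885/31 + 56 = 3621/31; x' = 623 − 0.2·(1885/31) = 18936/31.
The subsidy expands output by 18936/31 − 600 = 336/31 past the efficient level; on those units the gap between marginal cost and willingness to pay runs from 0 up to 56.
DWL = ½ × 56 × 336/31 = 9408/31.

Deadweight loss = 9408/31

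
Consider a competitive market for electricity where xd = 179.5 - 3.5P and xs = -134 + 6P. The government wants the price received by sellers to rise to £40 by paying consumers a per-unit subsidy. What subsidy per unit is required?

Required subsidy s = £19 per unit

At a seller price of 40, quantity supplied is -134 + 6·40 = 106.
Buyers absorb 106 only when they pay Pb with 179.5 − 3.5·Pb = 106, i.e. Pb = 21.
s = Ps − Pb = 40 − 21 = 19.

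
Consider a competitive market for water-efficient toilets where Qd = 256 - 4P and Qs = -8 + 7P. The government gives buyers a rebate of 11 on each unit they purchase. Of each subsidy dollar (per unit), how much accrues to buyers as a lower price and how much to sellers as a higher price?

Buyers gain 7 per unit; sellers gain 4 per unit

Pre-subsidy: 256 - 4P = -8 + 7P gives P* = 24, Q* = 160.
With the rebate, buyers effectively pay Pb = Ps − 11, where Ps is the price sellers receive.
Demand in terms of Ps becomes Qd = 256 − 4(Ps − 11) = 300 - 4Ps. Setting this equal to supply: 300 - 4Ps = -8 + 7Ps, so Ps = 28.
Buyers pay Pb = 28 − 11 = 17; Q' = -8 + 7·28 = 188.
Buyers' price falls by P* − Pb = 24 − 17 = 7; sellers' price rises by Ps − P* = 28 − 24 = 4.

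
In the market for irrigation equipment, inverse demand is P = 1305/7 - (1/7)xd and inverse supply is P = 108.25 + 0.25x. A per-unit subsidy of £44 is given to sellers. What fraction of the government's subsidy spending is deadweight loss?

Pre-subsidy: 1305/7 - (1/7)x = 108.25 + 0.25x gives x* = 199 and P* = 158.
With the subsidy, sellers receive Ps = Pb + 44 for each unit, where Pb is the price buyers pay.
On the curves, Pb = 1305/7 - (1/7)x and Ps = 108.25 + 0.25x; the wedge Ps − Pb = 44 gives 108.25 + 0.25x − (1305/7 - (1/7)x) = 44, so x' = 311.
Then Pb = 1305/7 − (1/7)·311 = 142 and Ps = 108.25 + 0.25·311 = 186.
ΔCS = ½(199 + 311)(158 − 142) = 4080; ΔPS = ½(199 + 311)(186 − 158) = 7140.
Government spending = 44 × 311 = 13684.
DWL = ½ × 44 × (311 − 199) = 2464; fraction = 2464 / 13684 = 56/311.

DWL / government spending = 56/311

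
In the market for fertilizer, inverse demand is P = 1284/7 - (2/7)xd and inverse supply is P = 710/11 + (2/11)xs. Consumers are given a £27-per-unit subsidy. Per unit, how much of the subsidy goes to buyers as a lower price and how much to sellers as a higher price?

Pre-subsidy: 1284/7 - (2/7)x = 710/11 + (2/11)x gives x* = 4577/18 and P* = 997/9.
With the rebate, buyers effectively pay Pb = Ps − 27, where Ps is the price sellers receive.
On the curves, Pb = 1284/7 - (2/7)x and Ps = 710/11 + (2/11)x; the wedge Ps − Pb = 27 gives 710/11 + (2/11)x − (1284/7 - (2/7)x) = 27, so x' = 11233/36.
Then Pb = 1284/7 − (2/7)·(11233/36) = 1697/18 and Ps = 710/11 + (2/11)·(11233/36) = 2183/18.
Buyers' price falls by P* − Pb = 997/9 − 1697/18 = 16.5; sellers' price rises by Ps − P* = 2183/18 − 997/9 = 10.5.

Buyers gain £16.5 per unit; sellers gain £10.5 per unit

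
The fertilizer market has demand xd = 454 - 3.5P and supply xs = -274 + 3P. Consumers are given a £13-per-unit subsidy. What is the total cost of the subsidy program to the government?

Pre-subsidy: 454 - 3.5P = -274 + 3P gives P* = 112, x* = 62.
With the rebate, buyers effectively pay Pb = Ps − 13, where Ps is the price sellers receive.
Demand in terms of Ps becomes xd = 454 − 3.5(Ps − 13) = 499.5 - 3.5Ps. Setting this equal to supply: 499.5 - 3.5Ps = -274 + 3Ps, so Ps = 119.
Buyers pay Pb = 119 − 13 = 106; x' = -274 + 3·119 = 83.
Government outlay = subsidy × quantity = 13 × 83 = 1079.

Government cost = £1079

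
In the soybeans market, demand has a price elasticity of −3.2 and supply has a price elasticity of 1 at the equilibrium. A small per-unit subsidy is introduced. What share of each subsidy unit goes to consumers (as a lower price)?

For a small subsidy around the equilibrium, the benefit split depends on the relative slopes, which at a point are proportional to the elasticities.
Buyer share = εs/(εs + |εd|) = 1/(1 + 3.2) = 5/21; seller share = |εd|/(εs + |εd|) = 16/21.

Consumer share = 5/21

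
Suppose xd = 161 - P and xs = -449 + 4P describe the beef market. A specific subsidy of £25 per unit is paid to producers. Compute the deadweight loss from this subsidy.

Deadweight loss = £250

Pre-subsidy: 161 - P = -449 + 4P gives P* = 122, x* = 39.
With the subsidy, sellers receive Ps = Pb + 25 for each unit, where Pb is the price buyers pay.
Supply in terms of Pb becomes xs = -449 + 4(Pb + 25) = -349 + 4Pb. Setting this equal to demand: 161 - Pb = -349 + 4Pb, so Pb = 102.
Sellers receive Ps = 102 + 25 = 127; x' = 161 − 1·102 = 59.
The subsidy expands output by 59 − 39 = 20 past the efficient level; on those units the gap between marginal cost and willingness to pay runs from 0 up to 25.
DWL = ½ × 25 × 20 = 250.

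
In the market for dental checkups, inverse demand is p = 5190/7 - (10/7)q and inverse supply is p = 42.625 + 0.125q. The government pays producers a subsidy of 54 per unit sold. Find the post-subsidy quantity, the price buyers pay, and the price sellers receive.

q' = 42157/87; buyers pay 4280/87; sellers receive 8978/87

Pre-subsidy: 5190/7 - (10/7)q = 42.625 + 0.125q gives q* = 39133/87 and p* = 8600/87.
With the subsidy, sellers receive ps = pb + 54 for each unit, where pb is the price buyers pay.
On the curves, pb = 5190/7 - (10/7)q and ps = 42.625 + 0.125q; the wedge ps − pb = 54 gives 42.625 + 0.125q − (5190/7 - (10/7)q) = 54, so q' = 42157/87.
Then pb = 5190/7 − (10/7)·(42157/87) = 4280/87 and ps = 42.625 + 0.125·(42157/87) = 8978/87.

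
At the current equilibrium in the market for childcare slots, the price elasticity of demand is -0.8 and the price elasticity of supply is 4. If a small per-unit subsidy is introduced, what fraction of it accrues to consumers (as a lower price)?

For a small subsidy around the equilibrium, the benefit split depends on the relative slopes, which at a point are proportional to the elasticities.
Buyer share = εs/(εs + |εd|) = 4/(4 + 0.8) = 5/6; seller share = |εd|/(εs + |εd|) = 1/6.

Consumer share = 5/6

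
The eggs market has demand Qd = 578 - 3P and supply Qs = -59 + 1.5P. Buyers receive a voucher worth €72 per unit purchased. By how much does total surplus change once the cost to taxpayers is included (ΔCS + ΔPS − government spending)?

Net change in total surplus = -€2592

Pre-subsidy: 578 - 3P = -59 + 1.5P gives P* = 1274/9, Q* = 460/3.
With the rebate, buyers effectively pay Pb = Ps − 72, where Ps is the price sellers receive.
Demand in terms of Ps becomes Qd = 578 − 3(Ps − 72) = 794 - 3Ps. Setting this equal to supply: 794 - 3Ps = -59 + 1.5Ps, so Ps = 1706/9.
Buyers pay Pb = 1706/9 − 72 = 1058/9; Q' = -59 + 1.5·(1706/9) = 676/3.
ΔCS = ½(460/3 + 676/3)(1274/9 − 1058/9) = 4544; ΔPS = ½(460/3 + 676/3)(1706/9 − 1274/9) = 9088.
Government spending = 72 × 676/3 = 16224.
Net change = 4544 + 9088 − 16224 = -2592. The loss equals the DWL triangle ½·72·72.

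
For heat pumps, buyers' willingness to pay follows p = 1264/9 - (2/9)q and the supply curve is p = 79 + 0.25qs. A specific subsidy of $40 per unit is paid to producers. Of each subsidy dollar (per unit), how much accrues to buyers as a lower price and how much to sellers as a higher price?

Buyers gain 320/17 per unit; sellers gain 360/17 per unit

Pre-subsidy: 1264/9 - (2/9)q = 79 + 0.25q gives q* = 2212/17 and p* = 1896/17.
With the subsidy, sellers receive ps = pb + 40 for each unit, where pb is the price buyers pay.
On the curves, pb = 1264/9 - (2/9)q and ps = 79 + 0.25q; the wedge ps − pb = 40 gives 79 + 0.25q − (1264/9 - (2/9)q) = 40, so q' = 3652/17.
Then pb = 1264/9 − (2/9)·(3652/17) = 1576/17 and ps = 79 + 0.25·(3652/17) = 2256/17.
Buyers' price falls by p* − pb = 1896/17 − 1576/17 = 320/17; sellers' price rises by ps − p* = 2256/17 − 1896/17 = 360/17.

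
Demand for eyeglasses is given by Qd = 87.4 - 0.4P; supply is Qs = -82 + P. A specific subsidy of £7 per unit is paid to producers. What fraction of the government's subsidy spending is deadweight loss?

DWL / government spending = 1/41

Pre-subsidy: 87.4 - 0.4P = -82 + P gives P* = 121, Q* = 39.
With the subsidy, sellers receive Ps = Pb + 7 for each unit, where Pb is the price buyers pay.
Supply in terms of Pb becomes Qs = -82 + 1(Pb + 7) = -75 + Pb. Setting this equal to demand: 87.4 - 0.4Pb = -75 + Pb, so Pb = 116.
Sellers receive Ps = 116 + 7 = 123; Q' = 87.4 − 0.4·116 = 41.
ΔCS = ½(39 + 41)(121 − 116) = 200; ΔPS = ½(39 + 41)(123 − 121) = 80.
Government spending = 7 × 41 = 287.
DWL = ½ × 7 × (41 − 39) = 7; fraction = 7 / 287 = 1/41.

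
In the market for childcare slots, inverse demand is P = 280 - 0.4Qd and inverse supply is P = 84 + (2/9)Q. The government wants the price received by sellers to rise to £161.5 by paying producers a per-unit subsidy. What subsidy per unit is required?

Required subsidy s = £21 per unit

At a seller price of 161.5, quantity supplied is -378 + 4.5·161.5 = 348.75.
Buyers absorb 348.75 only when they pay Pb = 280 − 0.4·348.75 = 140.5.
s = Ps − Pb = 161.5 − 140.5 = 21.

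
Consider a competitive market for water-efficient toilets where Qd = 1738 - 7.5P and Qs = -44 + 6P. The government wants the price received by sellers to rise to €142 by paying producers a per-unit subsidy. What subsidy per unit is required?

At a seller price of 142, quantity supplied is -44 + 6·142 = 808.
Buyers absorb 808 only when they pay Pb with 1738 − 7.5·Pb = 808, i.e. Pb = 124.
s = Ps − Pb = 142 − 124 = 18.

Required subsidy s = €18 per unit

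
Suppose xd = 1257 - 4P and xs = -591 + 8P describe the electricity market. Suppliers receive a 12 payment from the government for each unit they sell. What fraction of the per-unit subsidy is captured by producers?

Producer share = 1/3

Pre-subsidy: 1257 - 4P = -591 + 8P gives P* = 154, x* = 641.
With the subsidy, sellers receive Ps = Pb + 12 for each unit, where Pb is the price buyers pay.
Supply in terms of Pb becomes xs = -591 + 8(Pb + 12) = -495 + 8Pb. Setting this equal to demand: 1257 - 4Pb = -495 + 8Pb, so Pb = 146.
Sellers receive Ps = 146 + 12 = 158; x' = 1257 − 4·146 = 673.
Buyers' price falls by P* − Pb = 154 − 146 = 8; sellers' price rises by Ps − P* = 158 − 154 = 4.
So producers capture 4/12 = 1/3 of each unit of subsidy.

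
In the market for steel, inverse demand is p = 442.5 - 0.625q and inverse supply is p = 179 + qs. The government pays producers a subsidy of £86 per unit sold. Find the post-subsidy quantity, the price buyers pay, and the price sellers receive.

Pre-subsidy: 442.5 - 0.625q = 179 + q gives q* = 2108/13 and p* = 4435/13.
With the subsidy, sellers receive ps = pb + 86 for each unit, where pb is the price buyers pay.
On the curves, pb = 442.5 - 0.625q and ps = 179 + q; the wedge ps − pb = 86 gives 179 + q − (442.5 - 0.625q) = 86, so q' = 2796/13.
Then pb = 442.5 − 0.625·(2796/13) = 4005/13 and ps = 179 + 1·(2796/13) = 5123/13.

q' = 2796/13; buyers pay 4005/13; sellers receive 5123/13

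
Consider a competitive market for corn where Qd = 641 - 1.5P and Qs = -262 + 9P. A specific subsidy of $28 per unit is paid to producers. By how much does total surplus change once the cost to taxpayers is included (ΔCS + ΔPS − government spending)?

Net change in total surplus = -$504

Pre-subsidy: 641 - 1.5P = -262 + 9P gives P* = 86, Q* = 512.
With the subsidy, sellers receive Ps = Pb + 28 for each unit, where Pb is the price buyers pay.
Supply in terms of Pb becomes Qs = -262 + 9(Pb + 28) = -10 + 9Pb. Setting this equal to demand: 641 - 1.5Pb = -10 + 9Pb, so Pb = 62.
Sellers receive Ps = 62 + 28 = 90; Q' = 641 − 1.5·62 = 548.
ΔCS = ½(512 + 548)(86 − 62) = 12720; ΔPS = ½(512 + 548)(90 − 86) = 2120.
Government spending = 28 × 548 = 15344.
Net change = 12720 + 2120 − 15344 = -504. The loss equals the DWL triangle ½·28·36.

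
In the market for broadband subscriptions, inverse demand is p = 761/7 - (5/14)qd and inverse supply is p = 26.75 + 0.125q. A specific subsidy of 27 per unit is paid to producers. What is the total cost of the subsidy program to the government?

Government cost = 6102

Pre-subsidy: 761/7 - (5/14)q = 26.75 + 0.125q gives q* = 170 and p* = 48.
With the subsidy, sellers receive ps = pb + 27 for each unit, where pb is the price buyers pay.
On the curves, pb = 761/7 - (5/14)q and ps = 26.75 + 0.125q; the wedge ps − pb = 27 gives 26.75 + 0.125q − (761/7 - (5/14)q) = 27, so q' = 226.
Then pb = 761/7 − (5/14)·226 = 28 and ps = 26.75 + 0.125·226 = 55.
Government outlay = subsidy × quantity = 27 × 226 = 6102.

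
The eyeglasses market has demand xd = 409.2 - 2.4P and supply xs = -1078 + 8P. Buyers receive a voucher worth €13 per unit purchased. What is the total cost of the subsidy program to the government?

Government cost = €1170

Pre-subsidy: 409.2 - 2.4P = -1078 + 8P gives P* = 143, x* = 66.
With the rebate, buyers effectively pay Pb = Ps − 13, where Ps is the price sellers receive.
Demand in terms of Ps becomes xd = 409.2 − 2.4(Ps − 13) = 440.4 - 2.4Ps. Setting this equal to supply: 440.4 - 2.4Ps = -1078 + 8Ps, so Ps = 146.
Buyers pay Pb = 146 − 13 = 133; x' = -1078 + 8·146 = 90.
Government outlay = subsidy × quantity = 13 × 90 = 1170.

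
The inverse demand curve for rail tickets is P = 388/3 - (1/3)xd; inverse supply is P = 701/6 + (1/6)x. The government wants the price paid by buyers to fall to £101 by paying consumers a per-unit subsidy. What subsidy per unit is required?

Required subsidy s = £30 per unit

At a buyer price of 101, quantity demanded is 388 − 3·101 = 85.
Sellers supply 85 only when they receive Ps = 701/6 + (1/6)·85 = 131.
s = Ps − Pb = 131 − 101 = 30.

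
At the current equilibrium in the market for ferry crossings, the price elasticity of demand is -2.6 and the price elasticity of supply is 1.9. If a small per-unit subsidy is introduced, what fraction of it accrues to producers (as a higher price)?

Producer share = 26/45

For a small subsidy around the equilibrium, the benefit split depends on the relative slopes, which at a point are proportional to the elasticities.
Buyer share = εs/(εs + |εd|) = 1.9/(1.9 + 2.6) = 19/45; seller share = |εd|/(εs + |εd|) = 26/45.
So producers capture 26/45 of the subsidy.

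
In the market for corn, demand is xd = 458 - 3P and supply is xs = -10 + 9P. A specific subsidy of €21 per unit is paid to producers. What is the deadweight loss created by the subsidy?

Deadweight loss = €496.125

Pre-subsidy: 458 - 3P = -10 + 9P gives P* = 39, x* = 341.
With the subsidy, sellers receive Ps = Pb + 21 for each unit, where Pb is the price buyers pay.
Supply in terms of Pb becomes xs = -10 + 9(Pb + 21) = 179 + 9Pb. Setting this equal to demand: 458 - 3Pb = 179 + 9Pb, so Pb = 23.25.
Sellers receive Ps = 23.25 + 21 = 44.25; x' = 458 − 3·23.25 = 388.25.
The subsidy expands output by 388.25 − 341 = 47.25 past the efficient level; on those units the gap between marginal cost and willingness to pay runs from 0 up to 21.
DWL = ½ × 21 × 47.25 = 496.125.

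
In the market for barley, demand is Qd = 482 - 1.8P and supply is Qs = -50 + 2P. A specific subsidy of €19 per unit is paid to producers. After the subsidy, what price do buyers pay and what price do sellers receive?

Buyers pay €130; sellers receive €149

Pre-subsidy: 482 - 1.8P = -50 + 2P gives P* = 140, Q* = 230.
With the subsidy, sellers receive Ps = Pb + 19 for each unit, where Pb is the price buyers pay.
Supply in terms of Pb becomes Qs = -50 + 2(Pb + 19) = -12 + 2Pb. Setting this equal to demand: 482 - 1.8Pb = -12 + 2Pb, so Pb = 130.
Sellers receive Ps = 130 + 19 = 149; Q' = 482 − 1.8·130 = 248.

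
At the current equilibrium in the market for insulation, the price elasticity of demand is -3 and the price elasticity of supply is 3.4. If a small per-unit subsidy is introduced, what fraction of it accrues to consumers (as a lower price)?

For a small subsidy around the equilibrium, the benefit split depends on the relative slopes, which at a point are proportional to the elasticities.
Buyer share = εs/(εs + |εd|) = 3.4/(3.4 + 3) = 0.53125; seller share = |εd|/(εs + |εd|) = 0.46875.

Consumer share = 0.53125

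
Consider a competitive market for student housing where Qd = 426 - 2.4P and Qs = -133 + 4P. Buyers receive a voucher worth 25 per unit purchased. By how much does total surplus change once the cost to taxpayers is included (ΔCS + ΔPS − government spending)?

Net change in total surplus = -468.75

Pre-subsidy: 426 - 2.4P = -133 + 4P gives P* = 87.34375, Q* = 216.375.
With the rebate, buyers effectively pay Pb = Ps − 25, where Ps is the price sellers receive.
Demand in terms of Ps becomes Qd = 426 − 2.4(Ps − 25) = 486 - 2.4Ps. Setting this equal to supply: 486 - 2.4Ps = -133 + 4Ps, so Ps = 96.71875.
Buyers pay Pb = 96.71875 − 25 = 71.71875; Q' = -133 + 4·96.71875 = 253.875.
ΔCS = ½(216.375 + 253.875)(87.34375 − 71.71875) = 3673.828125; ΔPS = ½(216.375 + 253.875)(96.71875 − 87.34375) = 2204.296875.
Government spending = 25 × 253.875 = 6346.875.
Net change = 3673.828125 + 2204.296875 − 6346.875 = -468.75. The loss equals the DWL triangle ½·25·37.5.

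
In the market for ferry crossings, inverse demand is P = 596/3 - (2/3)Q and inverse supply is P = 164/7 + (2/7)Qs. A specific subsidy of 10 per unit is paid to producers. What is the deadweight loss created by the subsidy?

Deadweight loss = 52.5

Pre-subsidy: 596/3 - (2/3)Q = 164/7 + (2/7)Q gives Q* = 184 and P* = 76.
With the subsidy, sellers receive Ps = Pb + 10 for each unit, where Pb is the price buyers pay.
On the curves, Pb = 596/3 - (2/3)Q and Ps = 164/7 + (2/7)Q; the wedge Ps − Pb = 10 gives 164/7 + (2/7)Q − (596/3 - (2/3)Q) = 10, so Q' = 194.5.
Then Pb = 596/3 − (2/3)·194.5 = 69 and Ps = 164/7 + (2/7)·194.5 = 79.
The subsidy expands output by 194.5 − 184 = 10.5 past the efficient level; on those units the gap between marginal cost and willingness to pay runs from 0 up to 10.
DWL = ½ × 10 × 10.5 = 52.5.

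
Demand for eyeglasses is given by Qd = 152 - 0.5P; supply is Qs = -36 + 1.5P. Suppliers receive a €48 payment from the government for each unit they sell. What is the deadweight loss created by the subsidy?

Deadweight loss = €432

Pre-subsidy: 152 - 0.5P = -36 + 1.5P gives P* = 94, Q* = 105.
With the subsidy, sellers receive Ps = Pb + 48 for each unit, where Pb is the price buyers pay.
Supply in terms of Pb becomes Qs = -36 + 1.5(Pb + 48) = 36 + 1.5Pb. Setting this equal to demand: 152 - 0.5Pb = 36 + 1.5Pb, so Pb = 58.
Sellers receive Ps = 58 + 48 = 106; Q' = 152 − 0.5·58 = 123.
The subsidy expands output by 123 − 105 = 18 past the efficient level; on those units the gap between marginal cost and willingness to pay runs from 0 up to 48.
DWL = ½ × 48 × 18 = 432.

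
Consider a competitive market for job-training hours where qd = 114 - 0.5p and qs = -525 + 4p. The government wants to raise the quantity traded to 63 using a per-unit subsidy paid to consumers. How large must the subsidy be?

At q = 63, invert demand for the buyer price: pb = (114 − 63)/0.5 = 102; invert supply for the seller price: ps = (63 − (-525))/4 = 147.
The subsidy must fill the gap: s = ps − pb = 147 − 102 = 45.

Required subsidy s = 45 per unit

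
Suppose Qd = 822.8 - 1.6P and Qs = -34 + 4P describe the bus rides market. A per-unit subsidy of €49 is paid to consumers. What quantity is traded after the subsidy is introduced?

Q' = 634

Pre-subsidy: 822.8 - 1.6P = -34 + 4P gives P* = 153, Q* = 578.
With the rebate, buyers effectively pay Pb = Ps − 49, where Ps is the price sellers receive.
Demand in terms of Ps becomes Qd = 822.8 − 1.6(Ps − 49) = 901.2 - 1.6Ps. Setting this equal to supply: 901.2 - 1.6Ps = -34 + 4Ps, so Ps = 167.
Buyers pay Pb = 167 − 49 = 118; Q' = -34 + 4·167 = 634.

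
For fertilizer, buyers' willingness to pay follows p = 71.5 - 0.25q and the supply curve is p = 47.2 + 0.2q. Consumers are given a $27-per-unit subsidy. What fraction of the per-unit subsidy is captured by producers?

Producer share = 4/9

Pre-subsidy: 71.5 - 0.25q = 47.2 + 0.2q gives q* = 54 and p* = 58.
With the rebate, buyers effectively pay pb = ps − 27, where ps is the price sellers receive.
On the curves, pb = 71.5 - 0.25q and ps = 47.2 + 0.2q; the wedge ps − pb = 27 gives 47.2 + 0.2q − (71.5 - 0.25q) = 27, so q' = 114.
Then pb = 71.5 − 0.25·114 = 43 and ps = 47.2 + 0.2·114 = 70.
Buyers' price falls by p* − pb = 58 − 43 = 15; sellers' price rises by ps − p* = 70 − 58 = 12.
So producers capture 12/27 = 4/9 of each unit of subsidy.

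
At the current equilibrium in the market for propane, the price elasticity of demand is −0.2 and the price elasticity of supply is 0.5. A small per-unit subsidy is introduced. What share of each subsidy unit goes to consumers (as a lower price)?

Consumer share = 5/7

For a small subsidy around the equilibrium, the benefit split depends on the relative slopes, which at a point are proportional to the elasticities.
Buyer share = εs/(εs + |εd|) = 0.5/(0.5 + 0.2) = 5/7; seller share = |εd|/(εs + |εd|) = 2/7.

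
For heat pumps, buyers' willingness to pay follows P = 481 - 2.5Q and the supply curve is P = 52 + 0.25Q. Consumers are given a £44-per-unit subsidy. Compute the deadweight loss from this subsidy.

Pre-subsidy: 481 - 2.5Q = 52 + 0.25Q gives Q* = 156 and P* = 91.
With the rebate, buyers effectively pay Pb = Ps − 44, where Ps is the price sellers receive.
On the curves, Pb = 481 - 2.5Q and Ps = 52 + 0.25Q; the wedge Ps − Pb = 44 gives 52 + 0.25Q − (481 - 2.5Q) = 44, so Q' = 172.
Then Pb = 481 − 2.5·172 = 51 and Ps = 52 + 0.25·172 = 95.
The subsidy expands output by 172 − 156 = 16 past the efficient level; on those units the gap between marginal cost and willingness to pay runs from 0 up to 44.
DWL = ½ × 44 × 16 = 352.

Deadweight loss = £352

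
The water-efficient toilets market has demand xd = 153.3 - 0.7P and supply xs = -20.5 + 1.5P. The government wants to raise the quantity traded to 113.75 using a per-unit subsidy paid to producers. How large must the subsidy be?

Required subsidy s = 33 per unit

At x = 113.75, invert demand for the buyer price: Pb = (153.3 − 113.75)/0.7 = 56.5; invert supply for the seller price: Ps = (113.75 − (-20.5))/1.5 = 89.5.
The subsidy must fill the gap: s = Ps − Pb = 89.5 − 56.5 = 33.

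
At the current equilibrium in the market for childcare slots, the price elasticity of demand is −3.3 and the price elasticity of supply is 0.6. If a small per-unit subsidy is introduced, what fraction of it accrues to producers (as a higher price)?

Producer share = 11/13

For a small subsidy around the equilibrium, the benefit split depends on the relative slopes, which at a point are proportional to the elasticities.
Buyer share = εs/(εs + |εd|) = 0.6/(0.6 + 3.3) = 2/13; seller share = |εd|/(εs + |εd|) = 11/13.
So producers capture 11/13 of the subsidy.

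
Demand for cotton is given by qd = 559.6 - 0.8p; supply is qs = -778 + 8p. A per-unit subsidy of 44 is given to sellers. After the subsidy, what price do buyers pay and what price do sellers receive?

Pre-subsidy: 559.6 - 0.8p = -778 + 8p gives p* = 152, q* = 438.
With the subsidy, sellers receive ps = pb + 44 for each unit, where pb is the price buyers pay.
Supply in terms of pb becomes qs = -778 + 8(pb + 44) = -426 + 8pb. Setting this equal to demand: 559.6 - 0.8pb = -426 + 8pb, so pb = 112.
Sellers receive ps = 112 + 44 = 156; q' = 559.6 − 0.8·112 = 470.

Buyers pay 112; sellers receive 156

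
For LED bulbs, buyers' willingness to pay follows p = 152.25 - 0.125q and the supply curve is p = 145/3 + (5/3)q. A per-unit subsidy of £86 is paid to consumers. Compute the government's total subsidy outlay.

Government cost = £9116

Pre-subsidy: 152.25 - 0.125q = 145/3 + (5/3)q gives q* = 58 and p* = 145.
With the rebate, buyers effectively pay pb = ps − 86, where ps is the price sellers receive.
On the curves, pb = 152.25 - 0.125q and ps = 145/3 + (5/3)q; the wedge ps − pb = 86 gives 145/3 + (5/3)q − (152.25 - 0.125q) = 86, so q' = 106.
Then pb = 152.25 − 0.125·106 = 139 and ps = 145/3 + (5/3)·106 = 225.
Government outlay = subsidy × quantity = 86 × 106 = 9116.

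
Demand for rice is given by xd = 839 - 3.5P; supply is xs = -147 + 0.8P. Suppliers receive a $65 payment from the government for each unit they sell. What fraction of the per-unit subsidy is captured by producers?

Pre-subsidy: 839 - 3.5P = -147 + 0.8P gives P* = 9860/43, x* = 1567/43.
With the subsidy, sellers receive Ps = Pb + 65 for each unit, where Pb is the price buyers pay.
Supply in terms of Pb becomes xs = -147 + 0.8(Pb + 65) = -95 + 0.8Pb. Setting this equal to demand: 839 - 3.5Pb = -95 + 0.8Pb, so Pb = 9340/43.
Sellers receive Ps = 9340/43 + 65 = 12135/43; x' = 839 − 3.5·(9340/43) = 3387/43.
Buyers' price falls by P* − Pb = 9860/43 − 9340/43 = 520/43; sellers' price rises by Ps − P* = 12135/43 − 9860/43 = 2275/43.
So producers capture (2275/43)/65 = 35/43 of each unit of subsidy.

Producer share = 35/43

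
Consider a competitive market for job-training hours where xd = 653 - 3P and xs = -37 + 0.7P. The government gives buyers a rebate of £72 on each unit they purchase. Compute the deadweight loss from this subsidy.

Pre-subsidy: 653 - 3P = -37 + 0.7P gives P* = 6900/37, x* = 3461/37.
With the rebate, buyers effectively pay Pb = Ps − 72, where Ps is the price sellers receive.
Demand in terms of Ps becomes xd = 653 − 3(Ps − 72) = 869 - 3Ps. Setting this equal to supply: 869 - 3Ps = -37 + 0.7Ps, so Ps = 9060/37.
Buyers pay Pb = 9060/37 − 72 = 6396/37; x' = -37 + 0.7·(9060/37) = 4973/37.
The subsidy expands output by 4973/37 − 3461/37 = 1512/37 past the efficient level; on those units the gap between marginal cost and willingness to pay runs from 0 up to 72.
DWL = ½ × 72 × 1512/37 = 54432/37.

Deadweight loss = 54432/37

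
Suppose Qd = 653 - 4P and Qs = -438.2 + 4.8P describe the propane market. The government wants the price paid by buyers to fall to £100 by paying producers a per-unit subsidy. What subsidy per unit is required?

Required subsidy s = £44 per unit

At a buyer price of 100, quantity demanded is 653 − 4·100 = 253.
Sellers supply 253 only when they receive Ps with -438.2 + 4.8·Ps = 253, i.e. Ps = 144.
s = Ps − Pb = 144 − 100 = 44.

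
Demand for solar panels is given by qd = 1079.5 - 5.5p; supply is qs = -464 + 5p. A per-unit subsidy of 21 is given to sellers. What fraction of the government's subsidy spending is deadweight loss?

Pre-subsidy: 1079.5 - 5.5p = -464 + 5p gives p* = 147, q* = 271.
With the subsidy, sellers receive ps = pb + 21 for each unit, where pb is the price buyers pay.
Supply in terms of pb becomes qs = -464 + 5(pb + 21) = -359 + 5pb. Setting this equal to demand: 1079.5 - 5.5pb = -359 + 5pb, so pb = 137.
Sellers receive ps = 137 + 21 = 158; q' = 1079.5 − 5.5·137 = 326.
ΔCS = ½(271 + 326)(147 − 137) = 2985; ΔPS = ½(271 + 326)(158 − 147) = 3283.5.
Government spending = 21 × 326 = 6846.
DWL = ½ × 21 × (326 − 271) = 577.5; fraction = 577.5 / 6846 = 55/652.

DWL / government spending = 55/652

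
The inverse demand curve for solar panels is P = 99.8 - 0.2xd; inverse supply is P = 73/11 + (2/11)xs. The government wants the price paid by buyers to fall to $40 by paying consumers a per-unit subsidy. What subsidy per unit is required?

At a buyer price of 40, quantity demanded is 499 − 5·40 = 299.
Sellers supply 299 only when they receive Ps = 73/11 + (2/11)·299 = 61.
s = Ps − Pb = 61 − 40 = 21.

Required subsidy s = $21 per unit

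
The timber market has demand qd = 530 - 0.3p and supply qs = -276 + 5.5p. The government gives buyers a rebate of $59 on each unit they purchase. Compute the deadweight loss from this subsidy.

Deadweight loss = 114873/232

Pre-subsidy: 530 - 0.3p = -276 + 5.5p gives p* = 4030/29, q* = 14161/29.
With the rebate, buyers effectively pay pb = ps − 59, where ps is the price sellers receive.
Demand in terms of ps becomes qd = 530 − 0.3(ps − 59) = 547.7 - 0.3ps. Setting this equal to supply: 547.7 - 0.3ps = -276 + 5.5ps, so ps = 8237/58.
Buyers pay pb = 8237/58 − 59 = 4815/58; q' = -276 + 5.5·(8237/58) = 58591/116.
The subsidy expands output by 58591/116 − 14161/29 = 1947/116 past the efficient level; on those units the gap between marginal cost and willingness to pay runs from 0 up to 59.
DWL = ½ × 59 × 1947/116 = 114873/232.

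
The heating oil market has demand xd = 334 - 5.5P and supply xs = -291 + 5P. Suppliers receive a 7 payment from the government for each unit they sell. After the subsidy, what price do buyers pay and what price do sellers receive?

Pre-subsidy: 334 - 5.5P = -291 + 5P gives P* = 1250/21, x* = 139/21.
With the subsidy, sellers receive Ps = Pb + 7 for each unit, where Pb is the price buyers pay.
Supply in terms of Pb becomes xs = -291 + 5(Pb + 7) = -256 + 5Pb. Setting this equal to demand: 334 - 5.5Pb = -256 + 5Pb, so Pb = 1180/21.
Sellers receive Ps = 1180/21 + 7 = 1327/21; x' = 334 − 5.5·(1180/21) = 524/21.

Buyers pay 1180/21; sellers receive 1327/21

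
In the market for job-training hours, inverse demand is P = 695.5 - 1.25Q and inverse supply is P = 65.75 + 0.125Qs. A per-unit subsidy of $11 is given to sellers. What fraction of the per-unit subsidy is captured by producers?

Pre-subsidy: 695.5 - 1.25Q = 65.75 + 0.125Q gives Q* = 458 and P* = 123.
With the subsidy, sellers receive Ps = Pb + 11 for each unit, where Pb is the price buyers pay.
On the curves, Pb = 695.5 - 1.25Q and Ps = 65.75 + 0.125Q; the wedge Ps − Pb = 11 gives 65.75 + 0.125Q − (695.5 - 1.25Q) = 11, so Q' = 466.
Then Pb = 695.5 − 1.25·466 = 113 and Ps = 65.75 + 0.125·466 = 124.
Buyers' price falls by P* − Pb = 123 − 113 = 10; sellers' price rises by Ps − P* = 124 − 123 = 1.
So producers capture 1/11 = 1/11 of each unit of subsidy.

Producer share = 1/11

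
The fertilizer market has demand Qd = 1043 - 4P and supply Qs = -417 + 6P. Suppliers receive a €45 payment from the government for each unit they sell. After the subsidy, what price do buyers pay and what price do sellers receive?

Pre-subsidy: 1043 - 4P = -417 + 6P gives P* = 146, Q* = 459.
With the subsidy, sellers receive Ps = Pb + 45 for each unit, where Pb is the price buyers pay.
Supply in terms of Pb becomes Qs = -417 + 6(Pb + 45) = -147 + 6Pb. Setting this equal to demand: 1043 - 4Pb = -147 + 6Pb, so Pb = 119.
Sellers receive Ps = 119 + 45 = 164; Q' = 1043 − 4·119 = 567.

Buyers pay €119; sellers receive €164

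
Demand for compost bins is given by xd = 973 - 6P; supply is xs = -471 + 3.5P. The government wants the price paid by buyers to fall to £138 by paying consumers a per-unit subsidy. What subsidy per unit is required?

Required subsidy s = £38 per unit

At a buyer price of 138, quantity demanded is 973 − 6·138 = 145.
Sellers supply 145 only when they receive Ps with -471 + 3.5·Ps = 145, i.e. Ps = 176.
s = Ps − Pb = 176 − 138 = 38.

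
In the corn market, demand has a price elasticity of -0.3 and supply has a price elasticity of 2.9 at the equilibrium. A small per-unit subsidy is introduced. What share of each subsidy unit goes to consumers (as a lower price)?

For a small subsidy around the equilibrium, the benefit split depends on the relative slopes, which at a point are proportional to the elasticities.
Buyer share = εs/(εs + |εd|) = 2.9/(2.9 + 0.3) = 0.90625; seller share = |εd|/(εs + |εd|) = 0.09375.

Consumer share = 0.90625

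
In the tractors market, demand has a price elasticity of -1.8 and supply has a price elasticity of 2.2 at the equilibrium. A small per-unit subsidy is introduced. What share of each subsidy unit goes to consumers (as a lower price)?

For a small subsidy around the equilibrium, the benefit split depends on the relative slopes, which at a point are proportional to the elasticities.
Buyer share = εs/(εs + |εd|) = 2.2/(2.2 + 1.8) = 0.55; seller share = |εd|/(εs + |εd|) = 0.45.

Consumer share = 0.55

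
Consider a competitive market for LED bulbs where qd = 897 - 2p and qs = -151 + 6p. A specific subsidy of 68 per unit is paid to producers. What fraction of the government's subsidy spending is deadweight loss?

Pre-subsidy: 897 - 2p = -151 + 6p gives p* = 131, q* = 635.
With the subsidy, sellers receive ps = pb + 68 for each unit, where pb is the price buyers pay.
Supply in terms of pb becomes qs = -151 + 6(pb + 68) = 257 + 6pb. Setting this equal to demand: 897 - 2pb = 257 + 6pb, so pb = 80.
Sellers receive ps = 80 + 68 = 148; q' = 897 − 2·80 = 737.
ΔCS = ½(635 + 737)(131 − 80) = 34986; ΔPS = ½(635 + 737)(148 − 131) = 11662.
Government spending = 68 × 737 = 50116.
DWL = ½ × 68 × (737 − 635) = 3468; fraction = 3468 / 50116 = 51/737.

DWL / government spending = 51/737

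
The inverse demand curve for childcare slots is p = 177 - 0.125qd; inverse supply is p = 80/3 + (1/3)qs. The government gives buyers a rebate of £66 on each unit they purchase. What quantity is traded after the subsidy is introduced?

Pre-subsidy: 177 - 0.125q = 80/3 + (1/3)q gives q* = 328 and p* = 136.
With the rebate, buyers effectively pay pb = ps − 66, where ps is the price sellers receive.
On the curves, pb = 177 - 0.125q and ps = 80/3 + (1/3)q; the wedge ps − pb = 66 gives 80/3 + (1/3)q − (177 - 0.125q) = 66, so q' = 472.
Then pb = 177 − 0.125·472 = 118 and ps = 80/3 + (1/3)·472 = 184.

q' = 472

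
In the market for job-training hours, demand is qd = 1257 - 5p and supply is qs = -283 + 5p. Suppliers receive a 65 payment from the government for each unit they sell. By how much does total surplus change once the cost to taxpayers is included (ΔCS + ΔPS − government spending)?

Net change in total surplus = -5281.25

Pre-subsidy: 1257 - 5p = -283 + 5p gives p* = 154, q* = 487.
With the subsidy, sellers receive ps = pb + 65 for each unit, where pb is the price buyers pay.
Supply in terms of pb becomes qs = -283 + 5(pb + 65) = 42 + 5pb. Setting this equal to demand: 1257 - 5pb = 42 + 5pb, so pb = 121.5.
Sellers receive ps = 121.5 + 65 = 186.5; q' = 1257 − 5·121.5 = 649.5.
ΔCS = ½(487 + 649.5)(154 − 121.5) = 18468.125; ΔPS = ½(487 + 649.5)(186.5 − 154) = 18468.125.
Government spending = 65 × 649.5 = 42217.5.
Net change = 18468.125 + 18468.125 − 42217.5 = -5281.25. The loss equals the DWL triangle ½·65·162.5.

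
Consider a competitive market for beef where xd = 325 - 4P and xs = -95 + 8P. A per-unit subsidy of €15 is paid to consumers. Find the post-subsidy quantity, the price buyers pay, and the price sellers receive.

x' = 225; buyers pay €25; sellers receive €40

Pre-subsidy: 325 - 4P = -95 + 8P gives P* = 35, x* = 185.
With the rebate, buyers effectively pay Pb = Ps − 15, where Ps is the price sellers receive.
Demand in terms of Ps becomes xd = 325 − 4(Ps − 15) = 385 - 4Ps. Setting this equal to supply: 385 - 4Ps = -95 + 8Ps, so Ps = 40.
Buyers pay Pb = 40 − 15 = 25; x' = -95 + 8·40 = 225.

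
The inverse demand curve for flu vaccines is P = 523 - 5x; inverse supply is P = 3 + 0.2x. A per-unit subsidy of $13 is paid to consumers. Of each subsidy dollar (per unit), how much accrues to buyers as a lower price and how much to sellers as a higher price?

Buyers gain $12.5 per unit; sellers gain $0.5 per unit

Pre-subsidy: 523 - 5x = 3 + 0.2x gives x* = 100 and P* = 23.
With the rebate, buyers effectively pay Pb = Ps − 13, where Ps is the price sellers receive.
On the curves, Pb = 523 - 5x and Ps = 3 + 0.2x; the wedge Ps − Pb = 13 gives 3 + 0.2x − (523 - 5x) = 13, so x' = 102.5.
Then Pb = 523 − 5·102.5 = 10.5 and Ps = 3 + 0.2·102.5 = 23.5.
Buyers' price falls by P* − Pb = 23 − 10.5 = 12.5; sellers' price rises by Ps − P* = 23.5 − 23 = 0.5.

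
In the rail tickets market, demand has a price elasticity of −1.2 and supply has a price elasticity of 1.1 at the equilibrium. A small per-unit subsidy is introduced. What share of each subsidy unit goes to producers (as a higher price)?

Producer share = 12/23

For a small subsidy around the equilibrium, the benefit split depends on the relative slopes, which at a point are proportional to the elasticities.
Buyer share = εs/(εs + |εd|) = 1.1/(1.1 + 1.2) = 11/23; seller share = |εd|/(εs + |εd|) = 12/23.
So producers capture 12/23 of the subsidy.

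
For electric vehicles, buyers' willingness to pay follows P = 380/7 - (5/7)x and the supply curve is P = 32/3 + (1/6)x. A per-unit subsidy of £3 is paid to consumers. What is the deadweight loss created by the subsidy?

Deadweight loss = 189/37

Pre-subsidy: 380/7 - (5/7)x = 32/3 + (1/6)x gives x* = 1832/37 and P* = 700/37.
With the rebate, buyers effectively pay Pb = Ps − 3, where Ps is the price sellers receive.
On the curves, Pb = 380/7 - (5/7)x and Ps = 32/3 + (1/6)x; the wedge Ps − Pb = 3 gives 32/3 + (1/6)x − (380/7 - (5/7)x) = 3, so x' = 1958/37.
Then Pb = 380/7 − (5/7)·(1958/37) = 610/37 and Ps = 32/3 + (1/6)·(1958/37) = 721/37.
The subsidy expands output by 1958/37 − 1832/37 = 126/37 past the efficient level; on those units the gap between marginal cost and willingness to pay runs from 0 up to 3.
DWL = ½ × 3 × 126/37 = 189/37.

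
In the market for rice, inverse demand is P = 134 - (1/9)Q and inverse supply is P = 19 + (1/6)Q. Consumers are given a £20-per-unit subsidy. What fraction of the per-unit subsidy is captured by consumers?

Consumer share = 0.4

Pre-subsidy: 134 - (1/9)Q = 19 + (1/6)Q gives Q* = 414 and P* = 88.
With the rebate, buyers effectively pay Pb = Ps − 20, where Ps is the price sellers receive.
On the curves, Pb = 134 - (1/9)Q and Ps = 19 + (1/6)Q; the wedge Ps − Pb = 20 gives 19 + (1/6)Q − (134 - (1/9)Q) = 20, so Q' = 486.
Then Pb = 134 − (1/9)·486 = 80 and Ps = 19 + (1/6)·486 = 100.
Buyers' price falls by P* − Pb = 88 − 80 = 8; sellers' price rises by Ps − P* = 100 − 88 = 12.
So consumers capture 8/20 = 0.4 of each unit of subsidy.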